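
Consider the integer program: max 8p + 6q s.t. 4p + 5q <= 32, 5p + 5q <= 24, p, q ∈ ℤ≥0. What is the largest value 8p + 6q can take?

32

Relaxing integrality, the LP optimum is 38.40 at (p,q) = (4.8, 0), which is not an integer point.
(p,q)=(4,0): 4·4+5·0=16≤32, 5·4+5·0=20≤24, objective 32.
(p,q)=(3,1): 4·3+5·1=17≤32, 5·3+5·1=20≤24, objective 30.
(p,q)=(3,0): 4·3+5·0=12≤32, 5·3+5·0=15≤24, objective 24.
The best lattice point is (4,0), giving 32.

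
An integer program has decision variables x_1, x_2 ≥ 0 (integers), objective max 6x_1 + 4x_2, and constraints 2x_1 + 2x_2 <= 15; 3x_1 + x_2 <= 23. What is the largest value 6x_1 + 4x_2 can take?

(x_1,x_2)=(7,0) is feasible, giving 42.
(x_1,x_2)=(6,1) is feasible, giving 40.
(x_1,x_2)=(6,0) is feasible, giving 36.
No feasible integer point exceeds 42.

42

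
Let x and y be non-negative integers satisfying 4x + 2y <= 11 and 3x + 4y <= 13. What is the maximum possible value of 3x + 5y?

The continuous relaxation peaks at (0, 3.25) with value 16.25; rounding to a feasible lattice point costs some objective.
(x,y)=(0,3): 4·0+2·3=6≤11, 3·0+4·3=12≤13, objective 15.
(x,y)=(1,2): 4·1+2·2=8≤11, 3·1+4·2=11≤13, objective 13.
(x,y)=(0,2): 4·0+2·2=4≤11, 3·0+4·2=8≤13, objective 10.
The best lattice point is (0,3), giving 15.

15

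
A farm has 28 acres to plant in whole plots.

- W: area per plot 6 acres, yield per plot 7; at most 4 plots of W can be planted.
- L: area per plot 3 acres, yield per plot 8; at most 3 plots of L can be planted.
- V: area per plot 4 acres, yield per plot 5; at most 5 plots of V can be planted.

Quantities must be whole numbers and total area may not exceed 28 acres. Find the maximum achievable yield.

46

L has the best ratio (8/3); taking only L gives at most 3×8 = 24 (stopped by the supply cap of 3).
Mixing does better — 1×W, 3×L, and 3×V: area 27 ≤ 28, yield 1·7 + 3·8 + 3·5 = 46.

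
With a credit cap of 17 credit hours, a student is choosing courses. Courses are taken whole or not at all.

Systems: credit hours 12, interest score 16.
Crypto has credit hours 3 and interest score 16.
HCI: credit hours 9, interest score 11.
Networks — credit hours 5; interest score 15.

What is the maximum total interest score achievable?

42

This is a 0-1 knapsack instance.
Crypto + Networks: credit hours 3 + 5 = 8 ≤ 17, interest score 16 + 15 = 31.
Systems + Crypto: credit hours 12 + 3 = 15 ≤ 17, interest score 16 + 16 = 32.
Crypto + HCI + Networks: credit hours 3 + 9 + 5 = 17 ≤ 17, interest score 16 + 11 + 15 = 42.
Best is Crypto, HCI, and Networks with total interest score 42.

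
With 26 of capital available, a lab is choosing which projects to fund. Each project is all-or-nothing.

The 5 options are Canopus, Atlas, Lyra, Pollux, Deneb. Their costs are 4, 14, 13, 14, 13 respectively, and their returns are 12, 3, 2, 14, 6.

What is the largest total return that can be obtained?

Allowing fractional choices, the relaxed optimum would be about 29.7, but projects are indivisible.
Canopus + Deneb: cost 4 + 13 = 17 ≤ 26, return 12 + 6 = 18.
Canopus + Pollux: cost 4 + 14 = 18 ≤ 26, return 12 + 14 = 26.
Canopus + Atlas: cost 4 + 14 = 18 ≤ 26, return 12 + 3 = 15.
Best is Canopus and Pollux with total return 26.

26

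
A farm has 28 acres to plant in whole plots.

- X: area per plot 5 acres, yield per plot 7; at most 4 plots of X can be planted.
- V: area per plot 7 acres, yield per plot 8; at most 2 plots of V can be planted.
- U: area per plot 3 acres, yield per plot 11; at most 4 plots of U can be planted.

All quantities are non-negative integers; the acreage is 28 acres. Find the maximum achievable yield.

65

2×V and 4×U: area 26 ≤ 28, yield 2·8 + 4·11 = 60.
3×X and 4×U: area 27 ≤ 28, yield 3·7 + 4·11 = 65.
Best is 65.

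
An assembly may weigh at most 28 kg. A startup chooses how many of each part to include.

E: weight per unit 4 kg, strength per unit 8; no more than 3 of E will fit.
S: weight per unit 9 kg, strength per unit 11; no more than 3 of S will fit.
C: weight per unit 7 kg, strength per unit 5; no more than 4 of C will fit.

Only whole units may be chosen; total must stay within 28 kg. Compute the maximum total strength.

40

Take 3×E, 1×S, and 1×C: weight 28 ≤ 28, strength 3·8 + 1·11 + 1·5 = 40.
E has the best ratio (8/4) and is taken to its limit of 3; remaining capacity is filled optimally with the others.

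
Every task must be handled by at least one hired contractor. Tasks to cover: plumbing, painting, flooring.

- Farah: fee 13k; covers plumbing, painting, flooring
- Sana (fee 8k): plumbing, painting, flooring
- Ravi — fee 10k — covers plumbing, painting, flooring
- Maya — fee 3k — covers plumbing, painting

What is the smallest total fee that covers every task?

8

Sana alone covers plumbing, painting, flooring — every task.
Total fee: 8.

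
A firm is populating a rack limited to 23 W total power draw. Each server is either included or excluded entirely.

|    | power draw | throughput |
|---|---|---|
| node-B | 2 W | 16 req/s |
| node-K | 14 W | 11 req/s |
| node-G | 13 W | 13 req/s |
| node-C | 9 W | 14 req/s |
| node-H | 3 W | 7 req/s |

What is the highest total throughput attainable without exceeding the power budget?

37

node-B + node-C + node-H: power draw 2 + 9 + 3 = 14 ≤ 23, throughput 16 + 14 + 7 = 37.
node-B + node-G + node-H: power draw 2 + 13 + 3 = 18 ≤ 23, throughput 16 + 13 + 7 = 36.
node-B + node-K + node-H: power draw 2 + 14 + 3 = 19 ≤ 23, throughput 16 + 11 + 7 = 34.
Best is node-B, node-C, and node-H with total throughput 37.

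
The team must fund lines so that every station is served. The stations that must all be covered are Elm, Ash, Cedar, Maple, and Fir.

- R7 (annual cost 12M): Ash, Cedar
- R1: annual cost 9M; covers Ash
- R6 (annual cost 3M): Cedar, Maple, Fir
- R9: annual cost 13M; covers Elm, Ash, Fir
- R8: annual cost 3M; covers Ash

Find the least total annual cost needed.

16

The greedy cost-per-new-station heuristic would pick R6, R8, and R9 for 19, but a cheaper cover exists.
Choose R6 and R9: together they cover Elm, Ash, Cedar, Maple, Fir — every station.
Total annual cost: 3 + 13 = 16.
No cover costs less than 16.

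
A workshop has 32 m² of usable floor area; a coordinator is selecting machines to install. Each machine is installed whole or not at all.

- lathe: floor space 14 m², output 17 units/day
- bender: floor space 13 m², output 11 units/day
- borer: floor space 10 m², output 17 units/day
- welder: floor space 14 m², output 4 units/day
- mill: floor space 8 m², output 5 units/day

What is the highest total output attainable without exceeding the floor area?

39

Take lathe, borer, and mill: floor space 14 + 10 + 8 = 32 ≤ 32, output 17 + 17 + 5 = 39.
No other feasible combination does better.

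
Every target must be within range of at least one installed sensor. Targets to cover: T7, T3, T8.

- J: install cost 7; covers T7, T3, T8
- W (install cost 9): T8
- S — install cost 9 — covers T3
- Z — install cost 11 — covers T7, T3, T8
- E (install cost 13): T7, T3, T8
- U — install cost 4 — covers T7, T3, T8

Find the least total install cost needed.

4

U alone covers T7, T3, T8 — every target.
Total install cost: 4.
No cover costs less than 4.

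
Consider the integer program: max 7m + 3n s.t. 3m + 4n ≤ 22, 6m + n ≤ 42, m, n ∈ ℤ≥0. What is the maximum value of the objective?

49

Relaxing integrality, the LP optimum is 49.52 at (m,n) = (6.95, 0.286), which is not an integer point.
(m,n)=(7,0): 3·7+4·0=21≤22, 6·7+1·0=42≤42, objective 49.
(m,n)=(6,1): 3·6+4·1=22≤22, 6·6+1·1=37≤42, objective 45.
Maximum is 49 at (m,n)=(7,0).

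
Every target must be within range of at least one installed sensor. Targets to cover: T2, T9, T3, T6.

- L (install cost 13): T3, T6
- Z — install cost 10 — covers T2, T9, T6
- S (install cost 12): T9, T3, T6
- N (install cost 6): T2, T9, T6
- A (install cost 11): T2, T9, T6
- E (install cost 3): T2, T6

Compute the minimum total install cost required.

15

This is an integer covering problem.
Choose S and E: together they cover T2, T9, T3, T6 — every target.
Total install cost: 12 + 3 = 15.
No cover costs less than 15.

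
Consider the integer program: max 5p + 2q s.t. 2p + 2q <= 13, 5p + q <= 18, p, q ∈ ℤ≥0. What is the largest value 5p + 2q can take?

21

Relaxing integrality, the LP optimum is 21.62 at (p,q) = (2.88, 3.62), which is not an integer point.
(p,q)=(3,3): 2·3+2·3=12≤13, 5·3+1·3=18≤18, objective 21.
(p,q)=(3,2): 2·3+2·2=10≤13, 5·3+1·2=17≤18, objective 19.
(p,q)=(2,4): 2·2+2·4=12≤13, 5·2+1·4=14≤18, objective 18.
The best lattice point is (3,3), giving 21.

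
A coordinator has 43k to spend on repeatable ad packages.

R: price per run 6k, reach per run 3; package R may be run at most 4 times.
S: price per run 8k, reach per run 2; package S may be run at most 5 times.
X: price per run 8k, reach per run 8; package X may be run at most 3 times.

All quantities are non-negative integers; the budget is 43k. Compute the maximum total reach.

2×R and 3×X: price 36 ≤ 43, reach 2·3 + 3·8 = 30.
3×R and 3×X: price 42 ≤ 43, reach 3·3 + 3·8 = 33.
Best is 33.

33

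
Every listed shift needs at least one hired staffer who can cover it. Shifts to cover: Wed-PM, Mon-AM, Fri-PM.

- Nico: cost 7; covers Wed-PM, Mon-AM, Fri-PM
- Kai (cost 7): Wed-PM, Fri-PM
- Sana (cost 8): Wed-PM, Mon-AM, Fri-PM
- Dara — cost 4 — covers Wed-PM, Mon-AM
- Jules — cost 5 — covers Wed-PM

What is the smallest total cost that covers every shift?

7

The greedy cost-per-new-shift heuristic would pick Dara and Nico for 11, but a cheaper cover exists.
Nico alone covers Wed-PM, Mon-AM, Fri-PM — every shift.
Total cost: 7.
No cover costs less than 7.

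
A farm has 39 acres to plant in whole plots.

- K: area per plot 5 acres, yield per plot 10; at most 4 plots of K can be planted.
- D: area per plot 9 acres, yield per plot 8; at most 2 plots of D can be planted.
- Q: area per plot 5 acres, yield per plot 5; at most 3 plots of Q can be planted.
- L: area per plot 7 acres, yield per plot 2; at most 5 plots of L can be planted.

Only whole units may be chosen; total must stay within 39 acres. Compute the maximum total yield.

This is a bounded integer knapsack.
K has the best ratio (10/5); taking only K gives at most 4×10 = 40 (stopped by the supply cap of 4).
Mixing does better — 4×K, 1×D, and 2×Q: area 39 ≤ 39, yield 4·10 + 1·8 + 2·5 = 58.

58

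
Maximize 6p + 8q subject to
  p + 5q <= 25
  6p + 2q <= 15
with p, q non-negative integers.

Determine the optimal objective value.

Relaxing integrality, the LP optimum is 43.93 at (p,q) = (0.893, 4.82), which is not an integer point.
(p,q)=(0,5): 1·0+5·5=25≤25, 6·0+2·5=10≤15, objective 40.
(p,q)=(1,4): 1·1+5·4=21≤25, 6·1+2·4=14≤15, objective 38.
(p,q)=(0,4): 1·0+5·4=20≤25, 6·0+2·4=8≤15, objective 32.
(p,q)=(1,3): 1·1+5·3=16≤25, 6·1+2·3=12≤15, objective 30.
No feasible integer point exceeds 40.

40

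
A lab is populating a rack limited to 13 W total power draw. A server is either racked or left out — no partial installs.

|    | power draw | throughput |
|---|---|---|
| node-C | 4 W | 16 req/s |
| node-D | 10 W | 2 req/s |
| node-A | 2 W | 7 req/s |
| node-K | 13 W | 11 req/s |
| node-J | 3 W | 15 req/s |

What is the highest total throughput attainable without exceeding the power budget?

Take node-C, node-A, and node-J: power draw 4 + 2 + 3 = 9 ≤ 13, throughput 16 + 7 + 15 = 38.
No other feasible combination does better.

38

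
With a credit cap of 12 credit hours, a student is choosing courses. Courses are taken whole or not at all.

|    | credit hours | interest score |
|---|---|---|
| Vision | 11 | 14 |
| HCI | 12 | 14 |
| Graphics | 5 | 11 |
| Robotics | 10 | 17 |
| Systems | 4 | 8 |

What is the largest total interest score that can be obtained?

Treat it as a binary knapsack problem.
Take Graphics and Systems: credit hours 5 + 4 = 9 ≤ 12, interest score 11 + 8 = 19.
No other feasible combination does better.

19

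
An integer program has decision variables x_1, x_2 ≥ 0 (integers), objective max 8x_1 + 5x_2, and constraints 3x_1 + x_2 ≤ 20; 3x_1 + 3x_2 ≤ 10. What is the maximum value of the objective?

The continuous relaxation peaks at (3.33, 0) with value 26.67; rounding to a feasible lattice point costs some objective.
(x_1,x_2)=(3,0): 3·3+1·0=9≤20, 3·3+3·0=9≤10, objective 24.
(x_1,x_2)=(2,1): 3·2+1·1=7≤20, 3·2+3·1=9≤10, objective 21.
(x_1,x_2)=(2,0): 3·2+1·0=6≤20, 3·2+3·0=6≤10, objective 16.
The best lattice point is (3,0), giving 24.

24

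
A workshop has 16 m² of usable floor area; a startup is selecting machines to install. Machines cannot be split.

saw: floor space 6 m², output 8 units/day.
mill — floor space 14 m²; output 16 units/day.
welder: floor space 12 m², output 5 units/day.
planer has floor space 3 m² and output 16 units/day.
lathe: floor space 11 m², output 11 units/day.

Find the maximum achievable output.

Take planer and lathe: floor space 3 + 11 = 14 ≤ 16, output 16 + 11 = 27.
No other feasible combination does better.

27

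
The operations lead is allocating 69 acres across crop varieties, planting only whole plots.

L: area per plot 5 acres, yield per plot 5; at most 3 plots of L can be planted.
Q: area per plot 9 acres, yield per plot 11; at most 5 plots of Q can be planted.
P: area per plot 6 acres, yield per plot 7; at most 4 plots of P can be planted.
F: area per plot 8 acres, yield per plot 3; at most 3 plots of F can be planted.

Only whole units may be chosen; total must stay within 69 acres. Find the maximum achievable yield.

This is a bounded integer knapsack.
Q has the best ratio (11/9); taking only Q gives at most 5×11 = 55 (stopped by the supply cap of 5).
Mixing does better — 5×Q and 4×P: area 69 ≤ 69, yield 5·11 + 4·7 = 83.

83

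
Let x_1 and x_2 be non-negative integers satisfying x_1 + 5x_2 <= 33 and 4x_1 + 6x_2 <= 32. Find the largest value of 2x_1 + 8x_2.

40

(x_1,x_2)=(0,5): 1·0+5·5=25≤33, 4·0+6·5=30≤32, objective 40.
(x_1,x_2)=(1,4): 1·1+5·4=21≤33, 4·1+6·4=28≤32, objective 34.
(x_1,x_2)=(0,4): 1·0+5·4=20≤33, 4·0+6·4=24≤32, objective 32.
No feasible integer point exceeds 40.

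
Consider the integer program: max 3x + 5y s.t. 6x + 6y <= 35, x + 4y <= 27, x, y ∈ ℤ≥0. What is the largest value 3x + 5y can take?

25

(x,y)=(0,5): 6·0+6·5=30≤35, 1·0+4·5=20≤27, objective 25.
(x,y)=(1,4): 6·1+6·4=30≤35, 1·1+4·4=17≤27, objective 23.
(x,y)=(0,4): 6·0+6·4=24≤35, 1·0+4·4=16≤27, objective 20.
No feasible integer point exceeds 25.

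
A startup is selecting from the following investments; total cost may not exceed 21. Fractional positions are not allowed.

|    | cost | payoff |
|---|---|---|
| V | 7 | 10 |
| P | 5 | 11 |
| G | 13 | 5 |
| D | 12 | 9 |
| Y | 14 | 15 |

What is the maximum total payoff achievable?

26

Take P and Y: cost 5 + 14 = 19 ≤ 21, payoff 11 + 15 = 26.
No other feasible combination does better.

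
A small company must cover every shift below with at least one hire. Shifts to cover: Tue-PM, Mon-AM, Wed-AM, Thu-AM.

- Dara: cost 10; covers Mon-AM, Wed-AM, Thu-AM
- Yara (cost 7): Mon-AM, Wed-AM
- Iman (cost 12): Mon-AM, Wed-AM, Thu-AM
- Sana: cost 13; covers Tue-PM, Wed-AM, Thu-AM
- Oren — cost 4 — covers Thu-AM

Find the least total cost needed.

Choose Yara and Sana: together they cover Tue-PM, Mon-AM, Wed-AM, Thu-AM — every shift.
Total cost: 7 + 13 = 20.

20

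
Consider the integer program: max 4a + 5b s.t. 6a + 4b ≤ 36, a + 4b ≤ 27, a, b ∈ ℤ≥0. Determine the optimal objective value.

Relaxing integrality, the LP optimum is 38.70 at (a,b) = (1.8, 6.3), which is not an integer point.
(a,b)=(2,6): 6·2+4·6=36≤36, 1·2+4·6=26≤27, objective 38.
(a,b)=(1,6): 6·1+4·6=30≤36, 1·1+4·6=25≤27, objective 34.
(a,b)=(2,5): 6·2+4·5=32≤36, 1·2+4·5=22≤27, objective 33.
No feasible integer point exceeds 38.

38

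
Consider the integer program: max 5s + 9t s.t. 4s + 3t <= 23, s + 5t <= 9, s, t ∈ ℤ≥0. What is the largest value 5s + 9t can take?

(s,t)=(4,1): 4·4+3·1=19≤23, 1·4+5·1=9≤9, objective 29.
(s,t)=(5,0): 4·5+3·0=20≤23, 1·5+5·0=5≤9, objective 25.
(s,t)=(3,1): 4·3+3·1=15≤23, 1·3+5·1=8≤9, objective 24.
The best lattice point is (4,1), giving 29.

29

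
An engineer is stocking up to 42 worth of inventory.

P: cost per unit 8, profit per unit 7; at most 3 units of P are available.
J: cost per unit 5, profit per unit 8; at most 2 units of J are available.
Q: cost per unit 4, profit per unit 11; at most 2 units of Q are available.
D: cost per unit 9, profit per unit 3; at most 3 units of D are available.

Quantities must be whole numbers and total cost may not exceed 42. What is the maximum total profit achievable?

59

Q has the best ratio (11/4); taking only Q gives at most 2×11 = 22 (stopped by the supply cap of 2).
Mixing does better — 3×P, 2×J, and 2×Q: cost 42 ≤ 42, profit 3·7 + 2·8 + 2·11 = 59.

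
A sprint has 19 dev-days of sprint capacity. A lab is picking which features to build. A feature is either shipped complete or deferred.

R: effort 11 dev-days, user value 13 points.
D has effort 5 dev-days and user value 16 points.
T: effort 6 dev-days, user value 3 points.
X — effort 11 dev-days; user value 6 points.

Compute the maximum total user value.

Take R and D: effort 11 + 5 = 16 ≤ 19, user value 13 + 16 = 29.
No other feasible combination does better.

29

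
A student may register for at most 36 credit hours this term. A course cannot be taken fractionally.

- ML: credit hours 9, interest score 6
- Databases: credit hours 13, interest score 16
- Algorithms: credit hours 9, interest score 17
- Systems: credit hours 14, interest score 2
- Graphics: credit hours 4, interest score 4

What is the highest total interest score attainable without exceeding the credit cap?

This is an integer program with binary decision variables.
Allowing fractional choices, the relaxed optimum would be about 43.1, but courses are indivisible.
Databases + Algorithms + Graphics: credit hours 13 + 9 + 4 = 26 ≤ 36, interest score 16 + 17 + 4 = 37.
ML + Databases + Algorithms: credit hours 9 + 13 + 9 = 31 ≤ 36, interest score 6 + 16 + 17 = 39.
ML + Databases + Algorithms + Graphics: credit hours 9 + 13 + 9 + 4 = 35 ≤ 36, interest score 6 + 16 + 17 + 4 = 43.
Best is ML, Databases, Algorithms, and Graphics with total interest score 43.

43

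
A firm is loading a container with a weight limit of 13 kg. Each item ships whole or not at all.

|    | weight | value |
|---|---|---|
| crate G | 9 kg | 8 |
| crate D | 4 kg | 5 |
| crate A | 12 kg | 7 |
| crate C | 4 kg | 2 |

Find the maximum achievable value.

crate G + crate D: weight 9 + 4 = 13 ≤ 13, value 8 + 5 = 13.
crate G + crate C: weight 9 + 4 = 13 ≤ 13, value 8 + 2 = 10.
crate G: weight 9 ≤ 13, value 8.
Best is crate G and crate D with total value 13.

13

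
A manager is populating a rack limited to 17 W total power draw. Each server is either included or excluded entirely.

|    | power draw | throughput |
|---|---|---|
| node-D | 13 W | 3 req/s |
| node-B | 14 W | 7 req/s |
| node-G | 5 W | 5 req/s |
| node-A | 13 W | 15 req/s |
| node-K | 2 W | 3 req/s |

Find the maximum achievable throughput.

18

Allowing fractional choices, the relaxed optimum would be about 20.0, but servers are indivisible.
node-A: power draw 13 ≤ 17, throughput 15.
node-A + node-K: power draw 13 + 2 = 15 ≤ 17, throughput 15 + 3 = 18.
Best is node-A and node-K with total throughput 18.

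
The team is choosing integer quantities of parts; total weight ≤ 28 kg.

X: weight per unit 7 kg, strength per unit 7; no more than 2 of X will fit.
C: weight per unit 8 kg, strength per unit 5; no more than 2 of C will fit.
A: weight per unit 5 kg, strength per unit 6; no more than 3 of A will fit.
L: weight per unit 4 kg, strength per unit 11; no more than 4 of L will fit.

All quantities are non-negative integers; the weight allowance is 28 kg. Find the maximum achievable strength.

57

1×X, 1×A, and 4×L: weight 28 ≤ 28, strength 1·7 + 1·6 + 4·11 = 57.
2×A and 4×L: weight 26 ≤ 28, strength 2·6 + 4·11 = 56.
Best is 57.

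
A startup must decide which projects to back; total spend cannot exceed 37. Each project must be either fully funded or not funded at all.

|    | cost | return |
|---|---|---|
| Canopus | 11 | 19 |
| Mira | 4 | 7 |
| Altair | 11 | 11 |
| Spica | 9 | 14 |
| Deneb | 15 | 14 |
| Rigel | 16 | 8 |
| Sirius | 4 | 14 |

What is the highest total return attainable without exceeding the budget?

This is a 0-1 knapsack instance.
Take Canopus, Altair, Spica, and Sirius: cost 11 + 11 + 9 + 4 = 35 ≤ 37, return 19 + 11 + 14 + 14 = 58.
No other feasible combination does better.

58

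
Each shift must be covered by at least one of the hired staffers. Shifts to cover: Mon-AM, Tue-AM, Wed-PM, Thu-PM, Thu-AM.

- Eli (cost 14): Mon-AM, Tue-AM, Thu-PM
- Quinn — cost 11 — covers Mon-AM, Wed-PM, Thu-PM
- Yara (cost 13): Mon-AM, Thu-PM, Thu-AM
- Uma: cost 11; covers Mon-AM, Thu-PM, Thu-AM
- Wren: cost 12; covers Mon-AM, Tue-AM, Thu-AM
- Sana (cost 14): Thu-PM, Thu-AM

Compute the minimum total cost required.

Choose Quinn and Wren: together they cover Mon-AM, Tue-AM, Wed-PM, Thu-PM, Thu-AM — every shift.
Total cost: 11 + 12 = 23.
No cover costs less than 23.

23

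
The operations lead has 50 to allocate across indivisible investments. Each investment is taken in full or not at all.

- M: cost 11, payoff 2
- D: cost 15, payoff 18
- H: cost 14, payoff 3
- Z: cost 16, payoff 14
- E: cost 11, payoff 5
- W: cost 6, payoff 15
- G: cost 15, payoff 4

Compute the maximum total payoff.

This is a 0-1 knapsack instance.
Take D, Z, E, and W: cost 15 + 16 + 11 + 6 = 48 ≤ 50, payoff 18 + 14 + 5 + 15 = 52.
No other feasible combination does better.

52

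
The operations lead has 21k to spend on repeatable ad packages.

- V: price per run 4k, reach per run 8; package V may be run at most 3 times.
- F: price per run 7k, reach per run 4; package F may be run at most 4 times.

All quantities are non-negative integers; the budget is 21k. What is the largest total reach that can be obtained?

This is a bounded integer knapsack.
3×V: price 12 ≤ 21, reach 3·8 = 24.
3×V and 1×F: price 19 ≤ 21, reach 3·8 + 1·4 = 28.
Best is 28.

28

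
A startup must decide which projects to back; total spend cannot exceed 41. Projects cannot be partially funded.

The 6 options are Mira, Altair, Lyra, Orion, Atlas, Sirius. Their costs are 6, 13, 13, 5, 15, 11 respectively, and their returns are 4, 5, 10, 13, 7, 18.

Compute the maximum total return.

45

Mira + Lyra + Orion + Sirius: cost 6 + 13 + 5 + 11 = 35 ≤ 41, return 4 + 10 + 13 + 18 = 45.
Mira + Orion + Atlas + Sirius: cost 6 + 5 + 15 + 11 = 37 ≤ 41, return 4 + 13 + 7 + 18 = 42.
Lyra + Orion + Sirius: cost 13 + 5 + 11 = 29 ≤ 41, return 10 + 13 + 18 = 41.
Best is Mira, Lyra, Orion, and Sirius with total return 45.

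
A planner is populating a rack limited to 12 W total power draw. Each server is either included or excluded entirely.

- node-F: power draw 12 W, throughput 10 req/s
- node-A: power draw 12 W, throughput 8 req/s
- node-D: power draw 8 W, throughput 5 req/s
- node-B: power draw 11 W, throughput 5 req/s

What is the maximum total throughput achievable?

This is a 0-1 knapsack instance.
node-F: power draw 12 ≤ 12, throughput 10.
node-A: power draw 12 ≤ 12, throughput 8.
node-D: power draw 8 ≤ 12, throughput 5.
Best is node-F with total throughput 10.

10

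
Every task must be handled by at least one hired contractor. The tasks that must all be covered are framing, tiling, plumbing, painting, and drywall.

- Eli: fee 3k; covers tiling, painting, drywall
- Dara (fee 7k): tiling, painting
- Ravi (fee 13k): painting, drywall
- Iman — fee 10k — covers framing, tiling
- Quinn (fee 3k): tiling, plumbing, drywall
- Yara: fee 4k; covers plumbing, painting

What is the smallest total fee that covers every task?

16

Choose Eli, Iman, and Quinn: together they cover framing, tiling, plumbing, painting, drywall — every task.
Total fee: 3 + 10 + 3 = 16.
No cover costs less than 16.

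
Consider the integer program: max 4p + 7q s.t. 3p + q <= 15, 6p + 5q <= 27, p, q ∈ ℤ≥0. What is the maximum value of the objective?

(p,q)=(0,5) is feasible, giving 35.
(p,q)=(1,4) is feasible, giving 32.
(p,q)=(0,4) is feasible, giving 28.
The best lattice point is (0,5), giving 35.

35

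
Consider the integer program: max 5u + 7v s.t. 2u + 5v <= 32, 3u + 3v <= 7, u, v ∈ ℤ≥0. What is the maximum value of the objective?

14

(u,v)=(0,2): 2·0+5·2=10≤32, 3·0+3·2=6≤7, objective 14.
(u,v)=(1,1): 2·1+5·1=7≤32, 3·1+3·1=6≤7, objective 12.
(u,v)=(0,1): 2·0+5·1=5≤32, 3·0+3·1=3≤7, objective 7.
Maximum is 14 at (u,v)=(0,2).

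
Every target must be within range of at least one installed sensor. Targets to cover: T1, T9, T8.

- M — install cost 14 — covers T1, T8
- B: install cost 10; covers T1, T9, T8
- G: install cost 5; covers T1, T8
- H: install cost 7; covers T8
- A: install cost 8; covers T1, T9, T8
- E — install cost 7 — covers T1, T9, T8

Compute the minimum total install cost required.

7

This is a weighted set-cover instance.
E alone covers T1, T9, T8 — every target.
Total install cost: 7.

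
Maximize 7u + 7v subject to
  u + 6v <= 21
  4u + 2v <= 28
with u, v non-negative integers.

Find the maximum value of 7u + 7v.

The continuous relaxation peaks at (5.73, 2.55) with value 57.91; rounding to a feasible lattice point costs some objective.
(u,v)=(6,2): 1·6+6·2=18≤21, 4·6+2·2=28≤28, objective 56.
(u,v)=(6,1): 1·6+6·1=12≤21, 4·6+2·1=26≤28, objective 49.
(u,v)=(5,2): 1·5+6·2=17≤21, 4·5+2·2=24≤28, objective 49.
Maximum is 56 at (u,v)=(6,2).

56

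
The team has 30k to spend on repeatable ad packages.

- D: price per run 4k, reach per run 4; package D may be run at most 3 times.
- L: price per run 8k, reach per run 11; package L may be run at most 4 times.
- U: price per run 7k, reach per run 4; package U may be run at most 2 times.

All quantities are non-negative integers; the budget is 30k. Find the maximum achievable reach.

Take 1×D and 3×L: price 28 ≤ 30, reach 1·4 + 3·11 = 37.
No other integer combination yields more.

37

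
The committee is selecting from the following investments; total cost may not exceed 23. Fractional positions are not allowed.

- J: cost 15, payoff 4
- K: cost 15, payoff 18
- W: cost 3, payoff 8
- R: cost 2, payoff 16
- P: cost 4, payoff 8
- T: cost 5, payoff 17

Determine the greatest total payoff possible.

W + R + P + T: cost 3 + 2 + 4 + 5 = 14 ≤ 23, payoff 8 + 16 + 8 + 17 = 49.
K + R + T: cost 15 + 2 + 5 = 22 ≤ 23, payoff 18 + 16 + 17 = 51.
K + W + T: cost 15 + 3 + 5 = 23 ≤ 23, payoff 18 + 8 + 17 = 43.
Best is K, R, and T with total payoff 51.

51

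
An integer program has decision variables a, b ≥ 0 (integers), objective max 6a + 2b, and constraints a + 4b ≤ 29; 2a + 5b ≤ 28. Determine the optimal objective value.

84

(a,b)=(14,0): 1·14+4·0=14≤29, 2·14+5·0=28≤28, objective 84.
(a,b)=(13,0): 1·13+4·0=13≤29, 2·13+5·0=26≤28, objective 78.
Maximum is 84 at (a,b)=(14,0).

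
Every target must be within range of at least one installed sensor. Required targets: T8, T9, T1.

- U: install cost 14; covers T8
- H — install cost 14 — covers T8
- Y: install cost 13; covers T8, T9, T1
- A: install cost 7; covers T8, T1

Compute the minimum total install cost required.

13

The greedy cost-per-new-target heuristic would pick A and Y for 20, but a cheaper cover exists.
Y alone covers T8, T9, T1 — every target.
Total install cost: 13.
No cover costs less than 13.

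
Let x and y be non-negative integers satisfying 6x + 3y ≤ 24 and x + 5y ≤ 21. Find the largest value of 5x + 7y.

33

(x,y)=(1,4) is feasible, giving 33.
(x,y)=(2,3) is feasible, giving 31.
(x,y)=(3,2) is feasible, giving 29.
(x,y)=(0,4) is feasible, giving 28.
No feasible integer point exceeds 33.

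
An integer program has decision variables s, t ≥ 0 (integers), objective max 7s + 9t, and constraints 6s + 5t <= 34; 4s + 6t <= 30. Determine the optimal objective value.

Relaxing integrality, the LP optimum is 48.38 at (s,t) = (3.38, 2.75), which is not an integer point.
(s,t)=(3,3) is feasible, giving 48.
(s,t)=(4,2) is feasible, giving 46.
(s,t)=(2,3) is feasible, giving 41.
The best lattice point is (3,3), giving 48.

48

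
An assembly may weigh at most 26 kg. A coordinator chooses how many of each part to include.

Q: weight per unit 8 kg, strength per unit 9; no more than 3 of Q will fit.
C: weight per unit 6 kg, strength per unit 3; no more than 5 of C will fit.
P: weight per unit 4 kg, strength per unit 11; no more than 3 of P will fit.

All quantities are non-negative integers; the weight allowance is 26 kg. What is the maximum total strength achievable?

45

This is a bounded integer knapsack.
Take 1×Q, 1×C, and 3×P: weight 26 ≤ 26, strength 1·9 + 1·3 + 3·11 = 45.
P has the best ratio (11/4) and is taken to its limit of 3; remaining capacity is filled optimally with the others.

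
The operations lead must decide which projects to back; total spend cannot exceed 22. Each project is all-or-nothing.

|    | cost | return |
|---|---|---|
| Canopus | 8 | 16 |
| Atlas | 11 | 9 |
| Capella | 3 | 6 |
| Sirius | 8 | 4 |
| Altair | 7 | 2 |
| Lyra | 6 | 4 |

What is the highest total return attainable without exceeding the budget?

Take Canopus, Atlas, and Capella: cost 8 + 11 + 3 = 22 ≤ 22, return 16 + 9 + 6 = 31.
No other feasible combination does better.

31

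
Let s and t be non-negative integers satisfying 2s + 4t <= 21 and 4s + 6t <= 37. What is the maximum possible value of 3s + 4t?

The continuous relaxation peaks at (9.25, 0) with value 27.75; rounding to a feasible lattice point costs some objective.
(s,t)=(9,0): 2·9+4·0=18≤21, 4·9+6·0=36≤37, objective 27.
(s,t)=(8,0): 2·8+4·0=16≤21, 4·8+6·0=32≤37, objective 24.
No feasible integer point exceeds 27.

27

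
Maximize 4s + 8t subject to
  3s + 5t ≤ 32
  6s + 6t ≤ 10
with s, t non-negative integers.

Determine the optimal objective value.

The continuous relaxation peaks at (0, 1.67) with value 13.33; rounding to a feasible lattice point costs some objective.
(s,t)=(0,1): 3·0+5·1=5≤32, 6·0+6·1=6≤10, objective 8.
(s,t)=(1,0): 3·1+5·0=3≤32, 6·1+6·0=6≤10, objective 4.
(s,t)=(0,0): 3·0+5·0=0≤32, 6·0+6·0=0≤10, objective 0.
Maximum is 8 at (s,t)=(0,1).

8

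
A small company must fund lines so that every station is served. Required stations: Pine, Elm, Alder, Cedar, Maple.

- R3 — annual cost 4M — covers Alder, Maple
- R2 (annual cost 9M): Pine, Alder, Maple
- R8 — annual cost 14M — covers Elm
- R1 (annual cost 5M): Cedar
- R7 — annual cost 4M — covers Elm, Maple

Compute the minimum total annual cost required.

18

The greedy cost-per-new-station heuristic would pick R3, R7, R1, and R2 for 22, but a cheaper cover exists.
Choose R2, R1, and R7: together they cover Pine, Elm, Alder, Cedar, Maple — every station.
Total annual cost: 9 + 5 + 4 = 18.
No cover costs less than 18.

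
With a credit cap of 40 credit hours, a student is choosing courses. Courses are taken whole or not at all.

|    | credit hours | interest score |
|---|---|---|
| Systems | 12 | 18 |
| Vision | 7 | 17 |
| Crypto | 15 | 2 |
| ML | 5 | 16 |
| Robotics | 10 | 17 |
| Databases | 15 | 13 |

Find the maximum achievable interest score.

Take Systems, Vision, ML, and Robotics: credit hours 12 + 7 + 5 + 10 = 34 ≤ 40, interest score 18 + 17 + 16 + 17 = 68.
No other feasible combination does better.

68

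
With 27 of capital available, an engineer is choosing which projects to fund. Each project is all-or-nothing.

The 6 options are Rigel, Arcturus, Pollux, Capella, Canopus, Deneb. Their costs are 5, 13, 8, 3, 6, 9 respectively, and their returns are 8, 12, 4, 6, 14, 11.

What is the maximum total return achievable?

40

Treat it as a binary knapsack problem.
Take Rigel, Arcturus, Capella, and Canopus: cost 5 + 13 + 3 + 6 = 27 ≤ 27, return 8 + 12 + 6 + 14 = 40.
No other feasible combination does better.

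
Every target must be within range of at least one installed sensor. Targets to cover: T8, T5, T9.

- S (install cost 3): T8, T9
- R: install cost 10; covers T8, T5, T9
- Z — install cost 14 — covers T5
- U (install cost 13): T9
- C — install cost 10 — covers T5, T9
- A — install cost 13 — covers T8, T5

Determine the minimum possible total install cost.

10

The greedy cost-per-new-target heuristic would pick S and R for 13, but a cheaper cover exists.
R alone covers T8, T5, T9 — every target.
Total install cost: 10.
No cover costs less than 10.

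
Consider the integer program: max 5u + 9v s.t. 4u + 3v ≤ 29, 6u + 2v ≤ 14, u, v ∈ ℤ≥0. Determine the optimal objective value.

(u,v)=(0,7): 4·0+3·7=21≤29, 6·0+2·7=14≤14, objective 63.
(u,v)=(0,6): 4·0+3·6=18≤29, 6·0+2·6=12≤14, objective 54.
Maximum is 63 at (u,v)=(0,7).

63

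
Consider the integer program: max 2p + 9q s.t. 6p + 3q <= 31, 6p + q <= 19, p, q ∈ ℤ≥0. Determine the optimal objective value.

(p,q)=(0,10): 6·0+3·10=30≤31, 6·0+1·10=10≤19, objective 90.
(p,q)=(0,9): 6·0+3·9=27≤31, 6·0+1·9=9≤19, objective 81.
Maximum is 90 at (p,q)=(0,10).

90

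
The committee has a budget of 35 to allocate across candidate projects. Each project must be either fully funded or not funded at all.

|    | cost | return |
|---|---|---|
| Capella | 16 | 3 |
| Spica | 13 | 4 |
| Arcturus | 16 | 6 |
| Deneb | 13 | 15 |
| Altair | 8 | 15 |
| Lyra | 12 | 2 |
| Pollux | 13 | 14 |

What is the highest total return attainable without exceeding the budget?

Treat it as a binary knapsack problem.
Allowing fractional choices, the relaxed optimum would be about 44.4, but projects are indivisible.
Deneb + Altair + Pollux: cost 13 + 8 + 13 = 34 ≤ 35, return 15 + 15 + 14 = 44.
Spica + Deneb + Altair: cost 13 + 13 + 8 = 34 ≤ 35, return 4 + 15 + 15 = 34.
Best is Deneb, Altair, and Pollux with total return 44.

44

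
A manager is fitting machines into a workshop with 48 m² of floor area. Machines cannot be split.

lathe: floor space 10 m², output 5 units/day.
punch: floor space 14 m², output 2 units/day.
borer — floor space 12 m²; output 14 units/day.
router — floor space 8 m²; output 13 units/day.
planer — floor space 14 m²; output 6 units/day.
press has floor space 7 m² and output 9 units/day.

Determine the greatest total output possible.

42

lathe + borer + router + press: floor space 10 + 12 + 8 + 7 = 37 ≤ 48, output 5 + 14 + 13 + 9 = 41.
punch + borer + router + press: floor space 14 + 12 + 8 + 7 = 41 ≤ 48, output 2 + 14 + 13 + 9 = 38.
borer + router + planer + press: floor space 12 + 8 + 14 + 7 = 41 ≤ 48, output 14 + 13 + 6 + 9 = 42.
Best is borer, router, planer, and press with total output 42.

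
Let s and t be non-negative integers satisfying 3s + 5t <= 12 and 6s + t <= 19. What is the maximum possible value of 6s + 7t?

(s,t)=(2,1) is feasible, giving 19.
(s,t)=(3,0) is feasible, giving 18.
(s,t)=(1,1) is feasible, giving 13.
(s,t)=(2,0) is feasible, giving 12.
The best lattice point is (2,1), giving 19.

19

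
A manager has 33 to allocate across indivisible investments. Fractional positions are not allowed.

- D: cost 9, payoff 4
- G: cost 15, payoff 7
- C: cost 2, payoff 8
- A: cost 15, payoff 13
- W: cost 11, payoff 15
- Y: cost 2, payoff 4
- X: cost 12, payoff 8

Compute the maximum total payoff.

40

Treat it as a binary knapsack problem.
Allowing fractional choices, the relaxed optimum would be about 42.0, but investments are indivisible.
C + A + W + Y: cost 2 + 15 + 11 + 2 = 30 ≤ 33, payoff 8 + 13 + 15 + 4 = 40.
C + A + W: cost 2 + 15 + 11 = 28 ≤ 33, payoff 8 + 13 + 15 = 36.
Best is C, A, W, and Y with total payoff 40.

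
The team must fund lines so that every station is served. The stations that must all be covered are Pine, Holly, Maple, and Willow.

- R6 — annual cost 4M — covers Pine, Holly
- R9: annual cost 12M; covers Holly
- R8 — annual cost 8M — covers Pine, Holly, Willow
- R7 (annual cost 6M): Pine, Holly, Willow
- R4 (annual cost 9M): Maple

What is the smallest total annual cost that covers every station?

15

This is a weighted set-cover instance.
The greedy cost-per-new-station heuristic would pick R6, R7, and R4 for 19, but a cheaper cover exists.
Choose R7 and R4: together they cover Pine, Holly, Maple, Willow — every station.
Total annual cost: 6 + 9 = 15.
No cover costs less than 15.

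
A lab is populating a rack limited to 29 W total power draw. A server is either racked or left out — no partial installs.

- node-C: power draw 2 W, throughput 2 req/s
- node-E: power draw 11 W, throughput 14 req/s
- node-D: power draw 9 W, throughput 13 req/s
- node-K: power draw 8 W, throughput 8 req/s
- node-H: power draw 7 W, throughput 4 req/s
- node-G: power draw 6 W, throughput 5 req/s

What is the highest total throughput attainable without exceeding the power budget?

35

Take node-E, node-D, and node-K: power draw 11 + 9 + 8 = 28 ≤ 29, throughput 14 + 13 + 8 = 35.
No other feasible combination does better.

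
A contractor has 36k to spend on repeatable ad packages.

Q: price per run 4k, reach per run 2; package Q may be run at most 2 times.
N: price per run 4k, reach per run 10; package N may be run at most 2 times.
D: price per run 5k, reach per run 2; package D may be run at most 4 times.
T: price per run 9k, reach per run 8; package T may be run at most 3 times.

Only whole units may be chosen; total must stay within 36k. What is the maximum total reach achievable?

Take 2×N and 3×T: price 35 ≤ 36, reach 2·10 + 3·8 = 44.
N has the best ratio (10/4) and is taken to its limit of 2; remaining capacity is filled optimally with the others.

44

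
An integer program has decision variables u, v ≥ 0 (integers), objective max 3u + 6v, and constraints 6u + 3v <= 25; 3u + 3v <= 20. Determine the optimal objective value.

The continuous relaxation peaks at (0, 6.67) with value 40.00; rounding to a feasible lattice point costs some objective.
(u,v)=(0,6): 6·0+3·6=18≤25, 3·0+3·6=18≤20, objective 36.
(u,v)=(1,5): 6·1+3·5=21≤25, 3·1+3·5=18≤20, objective 33.
(u,v)=(0,5): 6·0+3·5=15≤25, 3·0+3·5=15≤20, objective 30.
Maximum is 36 at (u,v)=(0,6).

36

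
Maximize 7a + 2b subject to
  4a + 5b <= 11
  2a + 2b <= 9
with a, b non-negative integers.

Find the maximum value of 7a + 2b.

Relaxing integrality, the LP optimum is 19.25 at (a,b) = (2.75, 0), which is not an integer point.
(a,b)=(2,0): 4·2+5·0=8≤11, 2·2+2·0=4≤9, objective 14.
(a,b)=(1,1): 4·1+5·1=9≤11, 2·1+2·1=4≤9, objective 9.
(a,b)=(1,0): 4·1+5·0=4≤11, 2·1+2·0=2≤9, objective 7.
No feasible integer point exceeds 14.

14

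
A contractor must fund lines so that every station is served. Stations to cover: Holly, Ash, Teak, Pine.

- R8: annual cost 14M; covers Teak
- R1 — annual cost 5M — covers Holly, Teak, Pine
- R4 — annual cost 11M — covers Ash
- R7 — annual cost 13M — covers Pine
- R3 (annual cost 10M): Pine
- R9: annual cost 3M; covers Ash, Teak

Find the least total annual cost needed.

Choose R1 and R9: together they cover Holly, Ash, Teak, Pine — every station.
Total annual cost: 5 + 3 = 8.
No cover costs less than 8.

8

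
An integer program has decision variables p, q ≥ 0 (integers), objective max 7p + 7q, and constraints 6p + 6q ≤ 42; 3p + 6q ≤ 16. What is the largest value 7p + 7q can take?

(p,q)=(5,0): 6·5+6·0=30≤42, 3·5+6·0=15≤16, objective 35.
(p,q)=(4,0): 6·4+6·0=24≤42, 3·4+6·0=12≤16, objective 28.
The best lattice point is (5,0), giving 35.

35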